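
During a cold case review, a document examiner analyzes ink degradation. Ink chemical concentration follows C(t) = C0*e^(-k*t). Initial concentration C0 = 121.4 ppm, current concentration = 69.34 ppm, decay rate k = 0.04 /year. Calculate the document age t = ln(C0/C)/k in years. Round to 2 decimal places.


Document age estimation:
C0/C = 121.4 / 69.34 = 1.750793
ln(C0/C) = 0.560069
t = 0.560069 / 0.04 = 14.00 years

14.00


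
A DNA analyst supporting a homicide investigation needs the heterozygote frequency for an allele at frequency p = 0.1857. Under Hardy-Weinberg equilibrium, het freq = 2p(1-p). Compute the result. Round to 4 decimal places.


Hardy-Weinberg heterozygote frequency:
q = 1 - p = 1 - 0.1857 = 0.8143
2pq = 2 * 0.1857 * 0.8143 = 0.3024

0.3024


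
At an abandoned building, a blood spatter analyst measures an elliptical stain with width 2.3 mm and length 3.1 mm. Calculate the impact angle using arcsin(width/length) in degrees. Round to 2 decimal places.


Blood spatter impact angle calculation:
width / length = 2.3 / 3.1 = 0.741935
angle = arcsin(0.741935)
angle = 47.90 degrees

47.90


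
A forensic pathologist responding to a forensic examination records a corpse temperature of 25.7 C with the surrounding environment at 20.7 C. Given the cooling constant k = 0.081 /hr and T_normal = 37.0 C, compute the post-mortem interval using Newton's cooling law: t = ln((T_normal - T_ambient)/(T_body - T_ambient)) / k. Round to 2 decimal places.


Using Newton's law of cooling:
t = ln((T_normal - T_ambient) / (T_body - T_ambient)) / k
T_normal - T_ambient = 16.3
T_body - T_ambient = 5.0
Ratio = 3.26
ln(ratio) = 1.181727
t = 1.181727 / 0.081 = 14.59 hours

14.59


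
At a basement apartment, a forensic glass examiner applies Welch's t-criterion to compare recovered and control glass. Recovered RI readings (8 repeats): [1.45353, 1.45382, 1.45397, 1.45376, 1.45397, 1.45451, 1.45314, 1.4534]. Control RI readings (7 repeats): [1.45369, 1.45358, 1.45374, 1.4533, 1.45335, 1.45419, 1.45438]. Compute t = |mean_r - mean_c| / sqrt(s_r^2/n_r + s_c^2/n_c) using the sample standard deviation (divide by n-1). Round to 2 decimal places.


Welch's t-criterion for glass RI comparison:
Recovered mean = sum / n_r = 11.6301 / 8 = 1.4537625
Control mean = sum / n_c = 10.17623 / 7 = 1.4537471
Recovered sample variance s_r^2 = 1.7445e-07
Control sample variance s_c^2 = 1.64257e-07
Welch SE (unpooled) = sqrt(s_r^2/n_r + s_c^2/n_c) = sqrt(2.18062e-08 + 2.34653e-08) = sqrt(4.52715e-08) = 0.000212771
|mean_r - mean_c| = 1.53571e-05
t = 1.53571e-05 / 0.000212771 = 0.07

0.07


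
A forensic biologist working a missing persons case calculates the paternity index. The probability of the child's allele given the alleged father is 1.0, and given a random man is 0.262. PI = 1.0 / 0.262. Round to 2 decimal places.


Paternity Index calculation:
PI = P(allele|father) / P(allele|random)
PI = 1.0 / 0.262
PI = 3.82

3.82


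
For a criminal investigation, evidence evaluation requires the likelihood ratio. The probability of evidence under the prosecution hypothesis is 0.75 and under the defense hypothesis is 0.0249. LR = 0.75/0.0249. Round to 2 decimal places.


Likelihood ratio calculation:
LR = P(E|Hp) / P(E|Hd)
LR = 0.75 / 0.0249
LR = 30.12

30.12


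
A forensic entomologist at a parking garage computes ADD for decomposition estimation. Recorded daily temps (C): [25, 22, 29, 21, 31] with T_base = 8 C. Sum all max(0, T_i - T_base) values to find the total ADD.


Computing ADD day by day:
Day 1: max(0, 25 - 8) = 17
Day 2: max(0, 22 - 8) = 14
Day 3: max(0, 29 - 8) = 21
Day 4: max(0, 21 - 8) = 13
Day 5: max(0, 31 - 8) = 23
Total ADD = 88

88


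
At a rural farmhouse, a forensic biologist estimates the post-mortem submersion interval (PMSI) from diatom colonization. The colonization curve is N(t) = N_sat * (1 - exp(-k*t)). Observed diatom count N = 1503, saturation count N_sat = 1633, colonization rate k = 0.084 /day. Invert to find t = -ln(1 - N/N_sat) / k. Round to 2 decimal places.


PMSI from diatom colonization curve:
N / N_sat = 1503 / 1633 = 0.920392
1 - N/N_sat = 0.079608
ln(1 - N/N_sat) = -2.530641
t = -ln(1 - N/N_sat) / k = -(-2.530641) / 0.084 = 30.13 days

30.13


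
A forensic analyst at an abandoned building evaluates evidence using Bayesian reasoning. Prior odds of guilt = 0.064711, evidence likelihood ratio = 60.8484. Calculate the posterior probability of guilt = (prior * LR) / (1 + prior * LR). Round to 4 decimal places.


Bayesian evidence evaluation:
Posterior odds = prior_odds * LR = 0.064711 * 60.8484 = 3.937561
Posterior probability = posterior_odds / (1 + posterior_odds)
= 3.937561 / (1 + 3.937561)
= 3.937561 / 4.937561
= 0.7975

0.7975


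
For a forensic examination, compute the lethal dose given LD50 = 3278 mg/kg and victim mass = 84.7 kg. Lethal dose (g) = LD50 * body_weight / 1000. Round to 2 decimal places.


Lethal dose calculation:
Lethal dose = LD50 * body_weight / 1000
= 3278 * 84.7 / 1000
= 277646.6 / 1000
= 277.65 g

277.65


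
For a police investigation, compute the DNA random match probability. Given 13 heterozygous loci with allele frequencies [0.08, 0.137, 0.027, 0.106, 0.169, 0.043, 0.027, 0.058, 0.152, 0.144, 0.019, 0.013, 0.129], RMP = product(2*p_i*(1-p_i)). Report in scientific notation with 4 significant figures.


Computing RMP for 13 loci:
Locus 1: 2 * 0.08 * 0.92 = 0.1472
Locus 2: 2 * 0.137 * 0.863 = 0.236462
Locus 3: 2 * 0.027 * 0.973 = 0.052542
Locus 4: 2 * 0.106 * 0.894 = 0.189528
Locus 5: 2 * 0.169 * 0.831 = 0.280878
Locus 6: 2 * 0.043 * 0.957 = 0.082302
Locus 7: 2 * 0.027 * 0.973 = 0.052542
Locus 8: 2 * 0.058 * 0.942 = 0.109272
Locus 9: 2 * 0.152 * 0.848 = 0.257792
Locus 10: 2 * 0.144 * 0.856 = 0.246528
Locus 11: 2 * 0.019 * 0.981 = 0.037278
Locus 12: 2 * 0.013 * 0.987 = 0.025662
Locus 13: 2 * 0.129 * 0.871 = 0.224718
RMP = 6.285e-13

6.285e-13


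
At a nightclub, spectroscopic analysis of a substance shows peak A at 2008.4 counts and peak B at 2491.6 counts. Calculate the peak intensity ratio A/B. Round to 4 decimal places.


Spectral peak ratio:
Peak A = 2008.4 counts
Peak B = 2491.6 counts
Ratio = 2008.4 / 2491.6 = 0.8061

0.8061


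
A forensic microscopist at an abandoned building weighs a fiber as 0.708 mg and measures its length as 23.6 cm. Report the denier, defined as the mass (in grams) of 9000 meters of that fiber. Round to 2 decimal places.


Denier calculation:
Mass in grams = 0.708 mg / 1000 = 0.000708 g
Length in meters = 23.6 cm / 100 = 0.236 m
Linear density = mass / length = 0.000708 / 0.236 = 0.003 g/m
Denier = (g/m) * 9000 = 0.003 * 9000 = 27.00

27.00


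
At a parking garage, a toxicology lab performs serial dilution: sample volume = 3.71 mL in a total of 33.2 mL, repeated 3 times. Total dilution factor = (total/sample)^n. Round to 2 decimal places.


Dilution factor calculation:
Single dilution = V_total / V_sample = 33.2 / 3.71 ≈ 8.948787
Number of dilutions = 3
Total DF = (33.2 / 3.71)^3 (full precision, rounded at the end) = 716.63

716.63


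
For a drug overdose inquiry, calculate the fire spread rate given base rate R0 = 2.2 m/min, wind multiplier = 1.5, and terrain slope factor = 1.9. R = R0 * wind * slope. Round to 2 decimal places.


Fire spread rate calculation:
R = R0 * wind_factor * slope_factor
= 2.2 * 1.5 * 1.9
= 3.3 * 1.9
= 6.27 m/min

6.27


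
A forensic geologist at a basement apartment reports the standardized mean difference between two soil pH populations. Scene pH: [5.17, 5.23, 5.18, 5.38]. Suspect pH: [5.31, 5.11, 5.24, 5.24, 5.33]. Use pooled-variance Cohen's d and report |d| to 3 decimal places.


Pooled-variance Cohen's d for soil pH comparison:
Scene mean = 20.96 / 4 = 5.24
Suspect mean = 26.23 / 5 = 5.246
Scene sample variance s_s^2 = 0.0094
Suspect sample variance s_c^2 = 0.00743
Pooled variance = ((n_s-1)*s_s^2 + (n_c-1)*s_c^2) / (n_s + n_c - 2) = 0.008274
Pooled SD = sqrt(0.008274) = 0.090962
Mean difference = -0.006
|d| = |-0.006| / 0.090962 = 0.066

0.066


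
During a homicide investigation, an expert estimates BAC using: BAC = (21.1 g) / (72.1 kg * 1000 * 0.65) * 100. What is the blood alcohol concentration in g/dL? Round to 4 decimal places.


Applying the Widmark formula:
BAC = (dose_g / (body_wt * 1000 * r)) * 100
Denominator = 72.1 * 1000 * 0.65 = 46865
BAC = (21.1 / 46865) * 100
BAC = 0.0450 g/dL

0.0450


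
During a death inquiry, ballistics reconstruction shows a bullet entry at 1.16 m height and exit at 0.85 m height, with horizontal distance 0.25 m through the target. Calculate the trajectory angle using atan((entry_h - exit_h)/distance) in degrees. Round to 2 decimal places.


Bullet trajectory angle:
Height difference = 1.16 - 0.85 = 0.31 m
angle = atan(0.31 / 0.25)
angle = atan(1.24)
angle = 51.12 degrees

51.12


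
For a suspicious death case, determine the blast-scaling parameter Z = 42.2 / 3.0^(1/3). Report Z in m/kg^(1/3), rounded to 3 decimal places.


Scaled distance calculation:
W^(1/3) = 3.0^(1/3) = 1.44225
Z = R / W^(1/3) = 42.2 / 1.44225
Z = 29.260 m/kg^(1/3)

29.260


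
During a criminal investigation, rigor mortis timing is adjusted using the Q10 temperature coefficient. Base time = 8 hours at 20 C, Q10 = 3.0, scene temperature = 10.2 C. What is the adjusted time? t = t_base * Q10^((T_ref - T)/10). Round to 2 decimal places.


Rigor mortis time adjustment:
Exponent = (T_ref - T_actual) / 10 = (20 - 10.2) / 10 = 0.98
Q10 factor = 3.0^0.98 = 2.9348
t_adjusted = 8 * 2.9348 = 23.48 hours

23.48


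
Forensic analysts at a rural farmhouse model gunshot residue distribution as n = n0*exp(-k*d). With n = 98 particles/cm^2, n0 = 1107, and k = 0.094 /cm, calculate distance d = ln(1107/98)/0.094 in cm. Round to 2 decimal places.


GSR distance calculation:
n0/n = 1107 / 98 = 11.295918
ln(n0/n) = 2.424441
d = 2.424441 / 0.094 = 25.79 cm

25.79


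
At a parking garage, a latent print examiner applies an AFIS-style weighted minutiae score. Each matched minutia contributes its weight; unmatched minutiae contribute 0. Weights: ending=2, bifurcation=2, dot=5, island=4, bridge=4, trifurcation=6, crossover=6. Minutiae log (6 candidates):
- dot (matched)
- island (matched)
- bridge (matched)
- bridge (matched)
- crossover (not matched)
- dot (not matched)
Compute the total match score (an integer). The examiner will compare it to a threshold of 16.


Weighted minutiae match score:
  dot: matched, +5 (running total 5)
  island: matched, +4 (running total 9)
  bridge: matched, +4 (running total 13)
  bridge: matched, +4 (running total 17)
  crossover: not matched, +0
  dot: not matched, +0
Total score = 17
Threshold = 16; verdict = identification

17


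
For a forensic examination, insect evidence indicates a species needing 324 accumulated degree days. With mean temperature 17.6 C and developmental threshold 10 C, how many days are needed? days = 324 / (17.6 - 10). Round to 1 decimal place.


Insect development time:
Effective temperature = avg_temp - T_base = 17.6 - 10 = 7.6 C
Days = ADD / effective_temp = 324 / 7.6 = 42.6 days

42.6


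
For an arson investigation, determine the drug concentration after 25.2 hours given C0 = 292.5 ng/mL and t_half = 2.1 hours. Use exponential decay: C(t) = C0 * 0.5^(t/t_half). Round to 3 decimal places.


Drug concentration decay:
Number of half-lives = t / t_half = 25.2 / 2.1 = 12
Decay factor = 0.5^12 = 0.00024414
C(t) = 292.5 * 0.00024414 = 0.071 ng/mL

0.071


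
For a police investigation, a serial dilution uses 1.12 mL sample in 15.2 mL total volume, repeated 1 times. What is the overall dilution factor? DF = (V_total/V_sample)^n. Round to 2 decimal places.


Dilution factor calculation:
Single dilution = V_total / V_sample = 15.2 / 1.12 ≈ 13.571429
Number of dilutions = 1
Total DF = (15.2 / 1.12)^1 (full precision, rounded at the end) = 13.57

13.57


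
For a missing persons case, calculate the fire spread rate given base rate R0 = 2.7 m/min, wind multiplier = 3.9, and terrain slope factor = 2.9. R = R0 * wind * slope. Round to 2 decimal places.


Fire spread rate calculation:
R = R0 * wind_factor * slope_factor
= 2.7 * 3.9 * 2.9
= 10.53 * 2.9
= 30.54 m/min

30.54


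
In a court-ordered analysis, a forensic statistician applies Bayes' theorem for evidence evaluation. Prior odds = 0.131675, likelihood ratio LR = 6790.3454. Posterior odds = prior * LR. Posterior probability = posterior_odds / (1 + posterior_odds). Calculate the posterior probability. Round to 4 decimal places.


Bayesian evidence evaluation:
Posterior odds = prior_odds * LR = 0.131675 * 6790.3454 = 894.1187
Posterior probability = posterior_odds / (1 + posterior_odds)
= 894.1187 / (1 + 894.1187)
= 894.1187 / 895.1187
= 0.9989

0.9989


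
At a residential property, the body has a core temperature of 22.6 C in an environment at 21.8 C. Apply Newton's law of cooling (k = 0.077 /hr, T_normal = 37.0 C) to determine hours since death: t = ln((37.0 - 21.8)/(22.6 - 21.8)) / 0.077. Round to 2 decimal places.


Using Newton's law of cooling:
t = ln((T_normal - T_ambient) / (T_body - T_ambient)) / k
T_normal - T_ambient = 15.2
T_body - T_ambient = 0.8
Ratio = 19
ln(ratio) = 2.944439
t = 2.944439 / 0.077 = 38.24 hours

38.24


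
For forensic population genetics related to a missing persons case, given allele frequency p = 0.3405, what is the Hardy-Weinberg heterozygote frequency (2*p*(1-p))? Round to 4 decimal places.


Hardy-Weinberg heterozygote frequency:
q = 1 - p = 1 - 0.3405 = 0.6595
2pq = 2 * 0.3405 * 0.6595 = 0.4491

0.4491


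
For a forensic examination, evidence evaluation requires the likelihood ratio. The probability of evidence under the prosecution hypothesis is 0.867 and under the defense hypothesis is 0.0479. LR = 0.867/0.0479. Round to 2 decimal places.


Likelihood ratio calculation:
LR = P(E|Hp) / P(E|Hd)
LR = 0.867 / 0.0479
LR = 18.10

18.10


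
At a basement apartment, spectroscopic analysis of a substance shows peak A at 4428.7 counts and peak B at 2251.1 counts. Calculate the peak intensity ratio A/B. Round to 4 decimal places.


Spectral peak ratio:
Peak A = 4428.7 counts
Peak B = 2251.1 counts
Ratio = 4428.7 / 2251.1 = 1.9673

1.9673


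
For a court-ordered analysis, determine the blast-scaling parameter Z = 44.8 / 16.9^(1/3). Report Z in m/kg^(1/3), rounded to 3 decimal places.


Scaled distance calculation:
W^(1/3) = 16.9^(1/3) = 2.56623
Z = R / W^(1/3) = 44.8 / 2.56623
Z = 17.458 m/kg^(1/3)

17.458


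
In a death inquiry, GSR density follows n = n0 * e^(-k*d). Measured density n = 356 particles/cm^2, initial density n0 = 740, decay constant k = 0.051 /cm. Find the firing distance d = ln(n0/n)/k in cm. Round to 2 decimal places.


GSR distance calculation:
n0/n = 740 / 356 = 2.078652
ln(n0/n) = 0.73172
d = 0.73172 / 0.051 = 14.35 cm

14.35


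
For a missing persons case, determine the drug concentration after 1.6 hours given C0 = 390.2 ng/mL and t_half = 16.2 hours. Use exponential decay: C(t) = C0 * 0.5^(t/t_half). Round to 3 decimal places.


Drug concentration decay:
Number of half-lives = t / t_half = 1.6 / 16.2 = 0.098765
Decay factor = 0.5^0.098765 = 0.93383204
C(t) = 390.2 * 0.93383204 = 364.381 ng/mL

364.381


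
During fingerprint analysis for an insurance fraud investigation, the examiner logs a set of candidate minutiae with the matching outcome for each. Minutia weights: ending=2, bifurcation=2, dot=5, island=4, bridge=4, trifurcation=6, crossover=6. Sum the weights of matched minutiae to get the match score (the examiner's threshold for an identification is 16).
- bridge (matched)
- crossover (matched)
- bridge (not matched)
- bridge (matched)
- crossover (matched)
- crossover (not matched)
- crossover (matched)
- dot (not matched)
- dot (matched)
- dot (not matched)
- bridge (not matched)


Weighted minutiae match score:
  bridge: matched, +4 (running total 4)
  crossover: matched, +6 (running total 10)
  bridge: not matched, +0
  bridge: matched, +4 (running total 14)
  crossover: matched, +6 (running total 20)
  crossover: not matched, +0
  crossover: matched, +6 (running total 26)
  dot: not matched, +0
  dot: matched, +5 (running total 31)
  dot: not matched, +0
  bridge: not matched, +0
Total score = 31
Threshold = 16; verdict = identification

31


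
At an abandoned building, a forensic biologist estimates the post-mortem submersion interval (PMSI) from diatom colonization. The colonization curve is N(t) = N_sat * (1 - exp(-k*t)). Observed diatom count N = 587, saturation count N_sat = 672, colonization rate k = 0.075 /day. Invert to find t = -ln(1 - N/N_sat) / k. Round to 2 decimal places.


PMSI from diatom colonization curve:
N / N_sat = 587 / 672 = 0.873512
1 - N/N_sat = 0.126488
ln(1 - N/N_sat) = -2.067608
t = -ln(1 - N/N_sat) / k = -(-2.067608) / 0.075 = 27.57 days

27.57


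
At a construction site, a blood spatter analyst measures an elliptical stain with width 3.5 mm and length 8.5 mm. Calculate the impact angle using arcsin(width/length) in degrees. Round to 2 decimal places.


Blood spatter impact angle calculation:
width / length = 3.5 / 8.5 = 0.411765
angle = arcsin(0.411765)
angle = 24.32 degrees

24.32


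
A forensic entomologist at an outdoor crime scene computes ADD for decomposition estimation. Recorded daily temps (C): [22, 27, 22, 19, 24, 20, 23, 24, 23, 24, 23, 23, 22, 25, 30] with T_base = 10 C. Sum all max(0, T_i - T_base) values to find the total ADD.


Computing ADD day by day:
Day 1: max(0, 22 - 10) = 12
Day 2: max(0, 27 - 10) = 17
Day 3: max(0, 22 - 10) = 12
Day 4: max(0, 19 - 10) = 9
Day 5: max(0, 24 - 10) = 14
Day 6: max(0, 20 - 10) = 10
Day 7: max(0, 23 - 10) = 13
Day 8: max(0, 24 - 10) = 14
Day 9: max(0, 23 - 10) = 13
Day 10: max(0, 24 - 10) = 14
Day 11: max(0, 23 - 10) = 13
Day 12: max(0, 23 - 10) = 13
Day 13: max(0, 22 - 10) = 12
Day 14: max(0, 25 - 10) = 15
Day 15: max(0, 30 - 10) = 20
Total ADD = 201

201


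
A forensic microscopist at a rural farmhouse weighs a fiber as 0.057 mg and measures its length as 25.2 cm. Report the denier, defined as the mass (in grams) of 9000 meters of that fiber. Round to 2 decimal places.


Denier calculation:
Mass in grams = 0.057 mg / 1000 = 0.000057 g
Length in meters = 25.2 cm / 100 = 0.252 m
Linear density = mass / length = 0.000057 / 0.252 = 0.00022619 g/m
Denier = (g/m) * 9000 = 0.00022619 * 9000 = 2.04

2.04


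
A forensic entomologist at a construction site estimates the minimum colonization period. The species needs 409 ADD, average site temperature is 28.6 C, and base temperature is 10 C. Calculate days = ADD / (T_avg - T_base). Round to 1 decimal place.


Insect development time:
Effective temperature = avg_temp - T_base = 28.6 - 10 = 18.6 C
Days = ADD / effective_temp = 409 / 18.6 = 22.0 days

22.0


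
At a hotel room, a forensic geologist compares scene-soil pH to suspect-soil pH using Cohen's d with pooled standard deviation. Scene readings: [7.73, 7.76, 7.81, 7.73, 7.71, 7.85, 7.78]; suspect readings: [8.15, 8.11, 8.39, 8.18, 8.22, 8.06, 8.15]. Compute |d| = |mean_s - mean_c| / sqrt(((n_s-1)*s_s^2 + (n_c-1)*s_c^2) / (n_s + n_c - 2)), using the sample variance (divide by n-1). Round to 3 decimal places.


Pooled-variance Cohen's d for soil pH comparison:
Scene mean = 54.37 / 7 = 7.767143
Suspect mean = 57.26 / 7 = 8.18
Scene sample variance s_s^2 = 0.00249
Suspect sample variance s_c^2 = 0.011133
Pooled variance = ((n_s-1)*s_s^2 + (n_c-1)*s_c^2) / (n_s + n_c - 2) = 0.006812
Pooled SD = sqrt(0.006812) = 0.082535
Mean difference = -0.412857
|d| = |-0.412857| / 0.082535 = 5.002

5.002


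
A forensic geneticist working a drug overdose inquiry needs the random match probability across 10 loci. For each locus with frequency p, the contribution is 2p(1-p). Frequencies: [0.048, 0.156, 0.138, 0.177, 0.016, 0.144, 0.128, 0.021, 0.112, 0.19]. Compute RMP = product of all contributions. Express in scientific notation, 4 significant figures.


Computing RMP for 10 loci:
Locus 1: 2 * 0.048 * 0.952 = 0.091392
Locus 2: 2 * 0.156 * 0.844 = 0.263328
Locus 3: 2 * 0.138 * 0.862 = 0.237912
Locus 4: 2 * 0.177 * 0.823 = 0.291342
Locus 5: 2 * 0.016 * 0.984 = 0.031488
Locus 6: 2 * 0.144 * 0.856 = 0.246528
Locus 7: 2 * 0.128 * 0.872 = 0.223232
Locus 8: 2 * 0.021 * 0.979 = 0.041118
Locus 9: 2 * 0.112 * 0.888 = 0.198912
Locus 10: 2 * 0.19 * 0.81 = 0.3078
RMP = 7.277e-09

7.277e-09


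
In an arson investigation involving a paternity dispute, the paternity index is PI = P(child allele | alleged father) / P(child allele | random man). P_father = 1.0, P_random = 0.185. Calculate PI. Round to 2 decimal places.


Paternity Index calculation:
PI = P(allele|father) / P(allele|random)
PI = 1.0 / 0.185
PI = 5.41

5.41


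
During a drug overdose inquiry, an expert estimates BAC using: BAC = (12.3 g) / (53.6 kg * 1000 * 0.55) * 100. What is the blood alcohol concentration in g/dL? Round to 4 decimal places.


Applying the Widmark formula:
BAC = (dose_g / (body_wt * 1000 * r)) * 100
Denominator = 53.6 * 1000 * 0.55 = 29480
BAC = (12.3 / 29480) * 100
BAC = 0.0417 g/dL

0.0417


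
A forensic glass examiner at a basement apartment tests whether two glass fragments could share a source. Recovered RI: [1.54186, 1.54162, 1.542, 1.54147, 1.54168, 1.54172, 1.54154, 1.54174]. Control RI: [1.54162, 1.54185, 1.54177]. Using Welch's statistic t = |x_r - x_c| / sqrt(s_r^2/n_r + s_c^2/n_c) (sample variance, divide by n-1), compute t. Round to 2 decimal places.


Welch's t-criterion for glass RI comparison:
Recovered mean = sum / n_r = 12.33363 / 8 = 1.5417037
Control mean = sum / n_c = 4.62524 / 3 = 1.5417467
Recovered sample variance s_r^2 = 2.89696e-08
Control sample variance s_c^2 = 1.36333e-08
Welch SE (unpooled) = sqrt(s_r^2/n_r + s_c^2/n_c) = sqrt(3.62121e-09 + 4.54444e-09) = sqrt(8.16565e-09) = 9.0364e-05
|mean_r - mean_c| = 4.29167e-05
t = 4.29167e-05 / 9.0364e-05 = 0.47

0.47


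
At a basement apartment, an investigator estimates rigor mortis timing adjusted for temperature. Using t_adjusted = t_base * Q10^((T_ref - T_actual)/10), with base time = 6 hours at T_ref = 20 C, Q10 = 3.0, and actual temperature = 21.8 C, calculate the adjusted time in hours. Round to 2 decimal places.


Rigor mortis time adjustment:
Exponent = (T_ref - T_actual) / 10 = (20 - 21.8) / 10 = -0.18
Q10 factor = 3.0^-0.18 = 0.82057
t_adjusted = 6 * 0.82057 = 4.92 hours

4.92


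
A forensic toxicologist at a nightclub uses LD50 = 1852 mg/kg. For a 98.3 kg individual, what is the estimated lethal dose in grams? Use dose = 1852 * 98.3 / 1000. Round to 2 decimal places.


Lethal dose calculation:
Lethal dose = LD50 * body_weight / 1000
= 1852 * 98.3 / 1000
= 182051.6 / 1000
= 182.05 g

182.05


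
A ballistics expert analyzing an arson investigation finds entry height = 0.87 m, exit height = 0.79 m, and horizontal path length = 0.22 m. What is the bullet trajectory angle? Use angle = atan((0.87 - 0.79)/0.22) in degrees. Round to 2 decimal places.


Bullet trajectory angle:
Height difference = 0.87 - 0.79 = 0.08 m
angle = atan(0.08 / 0.22)
angle = atan(0.363636)
angle = 19.98 degrees

19.98


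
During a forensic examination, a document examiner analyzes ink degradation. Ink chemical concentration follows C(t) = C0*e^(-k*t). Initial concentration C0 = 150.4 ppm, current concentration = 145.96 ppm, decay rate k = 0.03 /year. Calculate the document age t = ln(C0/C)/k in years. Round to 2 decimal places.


Document age estimation:
C0/C = 150.4 / 145.96 = 1.030419
ln(C0/C) = 0.029966
t = 0.029966 / 0.03 = 1.00 years

1.00


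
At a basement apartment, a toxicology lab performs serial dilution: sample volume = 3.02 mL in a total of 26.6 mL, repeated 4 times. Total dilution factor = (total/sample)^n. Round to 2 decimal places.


Dilution factor calculation:
Single dilution = V_total / V_sample = 26.6 / 3.02 ≈ 8.807947
Number of dilutions = 4
Total DF = (26.6 / 3.02)^4 (full precision, rounded at the end) = 6018.65

6018.65


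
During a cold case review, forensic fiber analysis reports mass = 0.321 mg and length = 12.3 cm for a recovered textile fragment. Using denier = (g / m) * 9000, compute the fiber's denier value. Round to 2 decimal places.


Denier calculation:
Mass in grams = 0.321 mg / 1000 = 0.000321 g
Length in meters = 12.3 cm / 100 = 0.123 m
Linear density = mass / length = 0.000321 / 0.123 = 0.00260976 g/m
Denier = (g/m) * 9000 = 0.00260976 * 9000 = 23.49

23.49


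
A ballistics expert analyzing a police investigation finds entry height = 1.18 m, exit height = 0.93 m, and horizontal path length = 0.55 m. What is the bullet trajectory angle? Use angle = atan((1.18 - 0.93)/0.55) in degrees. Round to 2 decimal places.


Bullet trajectory angle:
Height difference = 1.18 - 0.93 = 0.25 m
angle = atan(0.25 / 0.55)
angle = atan(0.454545)
angle = 24.44 degrees

24.44


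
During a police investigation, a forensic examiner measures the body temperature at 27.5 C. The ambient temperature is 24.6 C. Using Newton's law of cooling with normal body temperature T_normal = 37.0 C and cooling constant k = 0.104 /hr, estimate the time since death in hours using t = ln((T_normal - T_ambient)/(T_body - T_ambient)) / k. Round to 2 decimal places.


Using Newton's law of cooling:
t = ln((T_normal - T_ambient) / (T_body - T_ambient)) / k
T_normal - T_ambient = 12.4
T_body - T_ambient = 2.9
Ratio = 4.275862
ln(ratio) = 1.452986
t = 1.452986 / 0.104 = 13.97 hours

13.97


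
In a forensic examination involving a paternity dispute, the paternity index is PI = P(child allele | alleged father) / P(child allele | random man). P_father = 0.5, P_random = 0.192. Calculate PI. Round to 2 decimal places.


Paternity Index calculation:
PI = P(allele|father) / P(allele|random)
PI = 0.5 / 0.192
PI = 2.60

2.60


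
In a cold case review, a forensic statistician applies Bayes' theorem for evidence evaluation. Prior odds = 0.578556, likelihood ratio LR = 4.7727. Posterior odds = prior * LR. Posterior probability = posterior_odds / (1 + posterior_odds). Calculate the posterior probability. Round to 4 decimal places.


Bayesian evidence evaluation:
Posterior odds = prior_odds * LR = 0.578556 * 4.7727 = 2.761274
Posterior probability = posterior_odds / (1 + posterior_odds)
= 2.761274 / (1 + 2.761274)
= 2.761274 / 3.761274
= 0.7341

0.7341


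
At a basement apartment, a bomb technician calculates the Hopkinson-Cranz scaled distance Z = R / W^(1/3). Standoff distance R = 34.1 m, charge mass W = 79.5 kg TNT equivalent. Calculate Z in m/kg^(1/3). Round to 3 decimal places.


Scaled distance calculation:
W^(1/3) = 79.5^(1/3) = 4.299874
Z = R / W^(1/3) = 34.1 / 4.299874
Z = 7.930 m/kg^(1/3)

7.930


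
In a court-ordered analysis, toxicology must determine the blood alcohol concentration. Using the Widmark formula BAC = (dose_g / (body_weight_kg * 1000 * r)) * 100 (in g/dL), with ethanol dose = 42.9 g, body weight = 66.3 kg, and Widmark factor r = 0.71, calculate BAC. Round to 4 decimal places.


Applying the Widmark formula:
BAC = (dose_g / (body_wt * 1000 * r)) * 100
Denominator = 66.3 * 1000 * 0.71 = 47073
BAC = (42.9 / 47073) * 100
BAC = 0.0911 g/dL

0.0911


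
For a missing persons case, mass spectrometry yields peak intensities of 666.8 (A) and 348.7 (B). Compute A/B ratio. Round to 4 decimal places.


Spectral peak ratio:
Peak A = 666.8 counts
Peak B = 348.7 counts
Ratio = 666.8 / 348.7 = 1.9122

1.9122


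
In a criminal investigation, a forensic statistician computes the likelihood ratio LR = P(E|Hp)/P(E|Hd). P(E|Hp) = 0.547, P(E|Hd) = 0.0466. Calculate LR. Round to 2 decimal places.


Likelihood ratio calculation:
LR = P(E|Hp) / P(E|Hd)
LR = 0.547 / 0.0466
LR = 11.74

11.74


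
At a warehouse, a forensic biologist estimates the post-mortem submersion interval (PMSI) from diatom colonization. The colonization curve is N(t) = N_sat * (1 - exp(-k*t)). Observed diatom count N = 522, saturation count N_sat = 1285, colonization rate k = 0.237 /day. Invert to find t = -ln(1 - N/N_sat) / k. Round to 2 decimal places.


PMSI from diatom colonization curve:
N / N_sat = 522 / 1285 = 0.406226
1 - N/N_sat = 0.593774
ln(1 - N/N_sat) = -0.521257
t = -ln(1 - N/N_sat) / k = -(-0.521257) / 0.237 = 2.20 days

2.20


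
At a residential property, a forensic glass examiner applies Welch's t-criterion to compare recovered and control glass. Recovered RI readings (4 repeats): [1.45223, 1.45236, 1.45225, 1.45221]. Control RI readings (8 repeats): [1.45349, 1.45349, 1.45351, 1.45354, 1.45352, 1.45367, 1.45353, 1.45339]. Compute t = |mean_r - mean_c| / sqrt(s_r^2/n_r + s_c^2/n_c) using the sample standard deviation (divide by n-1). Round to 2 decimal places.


Welch's t-criterion for glass RI comparison:
Recovered mean = sum / n_r = 5.80905 / 4 = 1.4522625
Control mean = sum / n_c = 11.62814 / 8 = 1.4535175
Recovered sample variance s_r^2 = 4.49167e-09
Control sample variance s_c^2 = 5.96429e-09
Welch SE (unpooled) = sqrt(s_r^2/n_r + s_c^2/n_c) = sqrt(1.12292e-09 + 7.45536e-10) = sqrt(1.86846e-09) = 4.32257e-05
|mean_r - mean_c| = 0.001255
t = 0.001255 / 4.32257e-05 = 29.03

29.03


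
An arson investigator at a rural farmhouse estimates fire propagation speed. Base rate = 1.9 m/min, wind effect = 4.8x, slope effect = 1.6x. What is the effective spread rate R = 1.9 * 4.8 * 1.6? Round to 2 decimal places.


Fire spread rate calculation:
R = R0 * wind_factor * slope_factor
= 1.9 * 4.8 * 1.6
= 9.12 * 1.6
= 14.59 m/min

14.59


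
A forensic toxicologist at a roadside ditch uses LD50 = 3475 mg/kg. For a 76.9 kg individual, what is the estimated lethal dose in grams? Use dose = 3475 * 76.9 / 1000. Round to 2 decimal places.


Lethal dose calculation:
Lethal dose = LD50 * body_weight / 1000
= 3475 * 76.9 / 1000
= 267227.5 / 1000
= 267.23 g

267.23


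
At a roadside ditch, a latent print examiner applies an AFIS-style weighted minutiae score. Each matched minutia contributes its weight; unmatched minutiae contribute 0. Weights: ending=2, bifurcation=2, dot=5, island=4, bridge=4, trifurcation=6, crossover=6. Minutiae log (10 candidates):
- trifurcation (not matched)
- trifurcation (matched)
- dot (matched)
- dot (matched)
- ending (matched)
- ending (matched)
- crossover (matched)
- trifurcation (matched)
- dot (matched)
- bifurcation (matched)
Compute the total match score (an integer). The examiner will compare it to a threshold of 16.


Weighted minutiae match score:
  trifurcation: not matched, +0
  trifurcation: matched, +6 (running total 6)
  dot: matched, +5 (running total 11)
  dot: matched, +5 (running total 16)
  ending: matched, +2 (running total 18)
  ending: matched, +2 (running total 20)
  crossover: matched, +6 (running total 26)
  trifurcation: matched, +6 (running total 32)
  dot: matched, +5 (running total 37)
  bifurcation: matched, +2 (running total 39)
Total score = 39
Threshold = 16; verdict = identification

39


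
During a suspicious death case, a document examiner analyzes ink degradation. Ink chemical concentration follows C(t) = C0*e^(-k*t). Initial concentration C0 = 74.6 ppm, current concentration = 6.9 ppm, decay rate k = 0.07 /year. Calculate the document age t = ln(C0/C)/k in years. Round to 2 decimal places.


Document age estimation:
C0/C = 74.6 / 6.9 = 10.811594
ln(C0/C) = 2.380619
t = 2.380619 / 0.07 = 34.01 years

34.01


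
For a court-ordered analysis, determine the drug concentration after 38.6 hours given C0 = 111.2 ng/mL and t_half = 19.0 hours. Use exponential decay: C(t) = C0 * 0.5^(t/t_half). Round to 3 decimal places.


Drug concentration decay:
Number of half-lives = t / t_half = 38.6 / 19.0 = 2.031579
Decay factor = 0.5^2.031579 = 0.24458723
C(t) = 111.2 * 0.24458723 = 27.198 ng/mL

27.198


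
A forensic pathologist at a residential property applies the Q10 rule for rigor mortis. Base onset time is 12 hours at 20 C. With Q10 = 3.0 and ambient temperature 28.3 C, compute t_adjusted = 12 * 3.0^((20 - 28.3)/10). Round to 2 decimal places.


Rigor mortis time adjustment:
Exponent = (T_ref - T_actual) / 10 = (20 - 28.3) / 10 = -0.83
Q10 factor = 3.0^-0.83 = 0.40178
t_adjusted = 12 * 0.40178 = 4.82 hours

4.82


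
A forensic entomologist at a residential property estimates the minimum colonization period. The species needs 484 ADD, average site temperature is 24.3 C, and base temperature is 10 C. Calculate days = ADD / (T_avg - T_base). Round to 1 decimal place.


Insect development time:
Effective temperature = avg_temp - T_base = 24.3 - 10 = 14.3 C
Days = ADD / effective_temp = 484 / 14.3 = 33.8 days

33.8


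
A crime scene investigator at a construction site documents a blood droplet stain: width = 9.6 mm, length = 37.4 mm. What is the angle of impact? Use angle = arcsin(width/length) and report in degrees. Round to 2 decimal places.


Blood spatter impact angle calculation:
width / length = 9.6 / 37.4 = 0.256684
angle = arcsin(0.256684)
angle = 14.87 degrees

14.87


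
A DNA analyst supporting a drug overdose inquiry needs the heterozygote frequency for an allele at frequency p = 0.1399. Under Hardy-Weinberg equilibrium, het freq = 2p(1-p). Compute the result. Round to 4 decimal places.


Hardy-Weinberg heterozygote frequency:
q = 1 - p = 1 - 0.1399 = 0.8601
2pq = 2 * 0.1399 * 0.8601 = 0.2407

0.2407


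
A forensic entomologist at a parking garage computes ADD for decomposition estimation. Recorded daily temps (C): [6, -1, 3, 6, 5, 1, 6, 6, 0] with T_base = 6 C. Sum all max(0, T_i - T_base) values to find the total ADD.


Computing ADD day by day:
Day 1: max(0, 6 - 6) = 0
Day 2: max(0, -1 - 6) = 0
Day 3: max(0, 3 - 6) = 0
Day 4: max(0, 6 - 6) = 0
Day 5: max(0, 5 - 6) = 0
Day 6: max(0, 1 - 6) = 0
Day 7: max(0, 6 - 6) = 0
Day 8: max(0, 6 - 6) = 0
Day 9: max(0, 0 - 6) = 0
Total ADD = 0

0


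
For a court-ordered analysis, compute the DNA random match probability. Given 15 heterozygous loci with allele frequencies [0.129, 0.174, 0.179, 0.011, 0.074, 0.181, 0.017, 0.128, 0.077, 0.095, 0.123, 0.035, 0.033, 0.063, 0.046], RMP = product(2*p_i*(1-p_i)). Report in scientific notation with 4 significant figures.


Computing RMP for 15 loci:
Locus 1: 2 * 0.129 * 0.871 = 0.224718
Locus 2: 2 * 0.174 * 0.826 = 0.287448
Locus 3: 2 * 0.179 * 0.821 = 0.293918
Locus 4: 2 * 0.011 * 0.989 = 0.021758
Locus 5: 2 * 0.074 * 0.926 = 0.137048
Locus 6: 2 * 0.181 * 0.819 = 0.296478
Locus 7: 2 * 0.017 * 0.983 = 0.033422
Locus 8: 2 * 0.128 * 0.872 = 0.223232
Locus 9: 2 * 0.077 * 0.923 = 0.142142
Locus 10: 2 * 0.095 * 0.905 = 0.17195
Locus 11: 2 * 0.123 * 0.877 = 0.215742
Locus 12: 2 * 0.035 * 0.965 = 0.06755
Locus 13: 2 * 0.033 * 0.967 = 0.063822
Locus 14: 2 * 0.063 * 0.937 = 0.118062
Locus 15: 2 * 0.046 * 0.954 = 0.087768
RMP = 2.950e-14

2.950e-14


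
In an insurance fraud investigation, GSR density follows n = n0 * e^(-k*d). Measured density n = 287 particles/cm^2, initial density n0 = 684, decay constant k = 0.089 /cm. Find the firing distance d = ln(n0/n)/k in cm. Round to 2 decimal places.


GSR distance calculation:
n0/n = 684 / 287 = 2.383275
ln(n0/n) = 0.868476
d = 0.868476 / 0.089 = 9.76 cm

9.76


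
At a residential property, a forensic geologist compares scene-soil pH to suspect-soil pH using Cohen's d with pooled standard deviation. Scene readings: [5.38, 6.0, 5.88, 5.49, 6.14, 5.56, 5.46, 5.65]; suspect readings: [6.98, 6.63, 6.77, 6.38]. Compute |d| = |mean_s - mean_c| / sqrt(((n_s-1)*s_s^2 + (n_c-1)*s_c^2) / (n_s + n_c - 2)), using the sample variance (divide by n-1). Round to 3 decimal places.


Pooled-variance Cohen's d for soil pH comparison:
Scene mean = 45.56 / 8 = 5.695
Suspect mean = 26.76 / 4 = 6.69
Scene sample variance s_s^2 = 0.077429
Suspect sample variance s_c^2 = 0.0634
Pooled variance = ((n_s-1)*s_s^2 + (n_c-1)*s_c^2) / (n_s + n_c - 2) = 0.07322
Pooled SD = sqrt(0.07322) = 0.270592
Mean difference = -0.995
|d| = |-0.995| / 0.270592 = 3.677

3.677


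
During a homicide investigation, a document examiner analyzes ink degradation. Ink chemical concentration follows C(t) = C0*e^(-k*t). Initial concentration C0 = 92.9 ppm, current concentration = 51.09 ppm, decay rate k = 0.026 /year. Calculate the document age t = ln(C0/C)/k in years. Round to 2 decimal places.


Document age estimation:
C0/C = 92.9 / 51.09 = 1.81836
ln(C0/C) = 0.597935
t = 0.597935 / 0.026 = 23.00 years

23.00


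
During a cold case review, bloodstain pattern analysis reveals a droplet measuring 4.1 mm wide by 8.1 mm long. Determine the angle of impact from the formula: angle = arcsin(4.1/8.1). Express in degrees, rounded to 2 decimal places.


Blood spatter impact angle calculation:
width / length = 4.1 / 8.1 = 0.506173
angle = arcsin(0.506173)
angle = 30.41 degrees

30.41


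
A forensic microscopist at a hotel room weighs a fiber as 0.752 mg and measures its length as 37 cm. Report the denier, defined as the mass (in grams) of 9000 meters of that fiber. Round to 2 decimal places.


Denier calculation:
Mass in grams = 0.752 mg / 1000 = 0.000752 g
Length in meters = 37 cm / 100 = 0.37 m
Linear density = mass / length = 0.000752 / 0.37 = 0.00203243 g/m
Denier = (g/m) * 9000 = 0.00203243 * 9000 = 18.29

18.29


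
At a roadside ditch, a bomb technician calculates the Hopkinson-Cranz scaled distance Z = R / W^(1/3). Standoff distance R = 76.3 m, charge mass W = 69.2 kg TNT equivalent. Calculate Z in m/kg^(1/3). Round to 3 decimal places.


Scaled distance calculation:
W^(1/3) = 69.2^(1/3) = 4.105525
Z = R / W^(1/3) = 76.3 / 4.105525
Z = 18.585 m/kg^(1/3)

18.585


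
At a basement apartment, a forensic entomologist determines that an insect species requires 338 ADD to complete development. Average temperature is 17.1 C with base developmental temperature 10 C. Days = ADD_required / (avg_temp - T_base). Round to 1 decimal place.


Insect development time:
Effective temperature = avg_temp - T_base = 17.1 - 10 = 7.1 C
Days = ADD / effective_temp = 338 / 7.1 = 47.6 days

47.6


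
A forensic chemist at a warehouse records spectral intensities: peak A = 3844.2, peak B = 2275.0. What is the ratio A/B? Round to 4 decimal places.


Spectral peak ratio:
Peak A = 3844.2 counts
Peak B = 2275.0 counts
Ratio = 3844.2 / 2275.0 = 1.6898

1.6898


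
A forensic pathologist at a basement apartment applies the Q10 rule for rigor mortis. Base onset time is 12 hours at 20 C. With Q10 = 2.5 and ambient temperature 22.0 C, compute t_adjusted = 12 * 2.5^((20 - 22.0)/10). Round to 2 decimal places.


Rigor mortis time adjustment:
Exponent = (T_ref - T_actual) / 10 = (20 - 22.0) / 10 = -0.2
Q10 factor = 2.5^-0.2 = 0.83255
t_adjusted = 12 * 0.83255 = 9.99 hours

9.99


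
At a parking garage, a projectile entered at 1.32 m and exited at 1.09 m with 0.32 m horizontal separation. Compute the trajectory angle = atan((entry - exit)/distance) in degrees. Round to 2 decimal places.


Bullet trajectory angle:
Height difference = 1.32 - 1.09 = 0.23 m
angle = atan(0.23 / 0.32)
angle = atan(0.71875)
angle = 35.71 degrees

35.71


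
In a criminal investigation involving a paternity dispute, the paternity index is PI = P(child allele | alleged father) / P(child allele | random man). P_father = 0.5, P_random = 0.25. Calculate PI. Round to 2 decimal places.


Paternity Index calculation:
PI = P(allele|father) / P(allele|random)
PI = 0.5 / 0.25
PI = 2.00

2.00


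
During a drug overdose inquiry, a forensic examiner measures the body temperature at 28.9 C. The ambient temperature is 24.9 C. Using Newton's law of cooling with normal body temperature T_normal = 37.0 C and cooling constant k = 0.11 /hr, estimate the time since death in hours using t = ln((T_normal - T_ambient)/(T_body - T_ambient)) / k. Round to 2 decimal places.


Using Newton's law of cooling:
t = ln((T_normal - T_ambient) / (T_body - T_ambient)) / k
T_normal - T_ambient = 12.1
T_body - T_ambient = 4.0
Ratio = 3.025
ln(ratio) = 1.106911
t = 1.106911 / 0.11 = 10.06 hours

10.06


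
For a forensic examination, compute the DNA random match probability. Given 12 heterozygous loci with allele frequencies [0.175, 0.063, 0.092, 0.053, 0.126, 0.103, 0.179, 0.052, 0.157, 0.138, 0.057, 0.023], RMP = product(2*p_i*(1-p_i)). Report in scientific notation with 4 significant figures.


Computing RMP for 12 loci:
Locus 1: 2 * 0.175 * 0.825 = 0.28875
Locus 2: 2 * 0.063 * 0.937 = 0.118062
Locus 3: 2 * 0.092 * 0.908 = 0.167072
Locus 4: 2 * 0.053 * 0.947 = 0.100382
Locus 5: 2 * 0.126 * 0.874 = 0.220248
Locus 6: 2 * 0.103 * 0.897 = 0.184782
Locus 7: 2 * 0.179 * 0.821 = 0.293918
Locus 8: 2 * 0.052 * 0.948 = 0.098592
Locus 9: 2 * 0.157 * 0.843 = 0.264702
Locus 10: 2 * 0.138 * 0.862 = 0.237912
Locus 11: 2 * 0.057 * 0.943 = 0.107502
Locus 12: 2 * 0.023 * 0.977 = 0.044942
RMP = 2.052e-10

2.052e-10
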